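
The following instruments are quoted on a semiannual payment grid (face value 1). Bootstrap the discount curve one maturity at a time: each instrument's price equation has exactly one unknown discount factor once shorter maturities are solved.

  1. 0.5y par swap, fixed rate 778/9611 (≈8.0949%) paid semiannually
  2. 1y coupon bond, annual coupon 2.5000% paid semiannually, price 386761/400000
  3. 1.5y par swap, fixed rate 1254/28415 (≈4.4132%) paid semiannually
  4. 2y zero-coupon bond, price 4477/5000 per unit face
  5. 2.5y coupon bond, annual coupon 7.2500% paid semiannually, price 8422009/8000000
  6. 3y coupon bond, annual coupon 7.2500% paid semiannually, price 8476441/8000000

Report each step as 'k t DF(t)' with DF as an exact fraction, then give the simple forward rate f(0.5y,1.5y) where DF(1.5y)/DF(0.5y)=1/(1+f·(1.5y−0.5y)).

step 1 [0.5y] swap r/2=389/9611: DF=(1 − 389/9611·(0))/(1+389/9611) = 9611/10000 ≈ 0.961100
step 2 [1y] bond c/2=1/80: DF=(386761/400000 − 1/80·(0.961100))/(1+1/80) = 9431/10000 ≈ 0.943100
step 3 [1.5y] swap r/2=627/28415: DF=(1 − 627/28415·(0.961100+0.943100))/(1+627/28415) = 9373/10000 ≈ 0.937300
step 4 [2y] zero: DF = P = 4477/5000 ≈ 0.895400
step 5 [2.5y] bond c/2=29/800: DF=(8422009/8000000 − 29/800·(0.961100+0.943100+0.937300+0.895400))/(1+29/800) = 2213/2500 ≈ 0.885200
step 6 [3y] bond c/2=29/800: DF=(8476441/8000000 − 29/800·(0.961100+0.943100+0.937300+0.895400+0.885200))/(1+29/800) = 538/625 ≈ 0.860800

1 1/2 9611/10000
2 1 9431/10000
3 3/2 9373/10000
4 2 4477/5000
5 5/2 2213/2500
6 3 538/625
f(0.5y,1.5y) = ((9611/10000)/(9373/10000) − 1)/(1) = 34/1339 ≈ 2.5392%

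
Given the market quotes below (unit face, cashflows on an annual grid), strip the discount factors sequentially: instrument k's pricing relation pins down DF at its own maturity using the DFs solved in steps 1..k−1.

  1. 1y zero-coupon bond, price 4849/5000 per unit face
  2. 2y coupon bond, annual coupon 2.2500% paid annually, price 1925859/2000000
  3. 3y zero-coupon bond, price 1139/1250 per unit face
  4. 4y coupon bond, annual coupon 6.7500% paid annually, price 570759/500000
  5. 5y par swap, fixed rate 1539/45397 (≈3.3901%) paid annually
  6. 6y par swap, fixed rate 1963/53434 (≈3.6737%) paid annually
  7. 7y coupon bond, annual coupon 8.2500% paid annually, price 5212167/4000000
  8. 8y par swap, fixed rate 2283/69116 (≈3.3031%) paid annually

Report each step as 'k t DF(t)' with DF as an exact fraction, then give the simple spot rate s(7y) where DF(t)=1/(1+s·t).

step 1 [1y] zero: DF = P = 4849/5000 ≈ 0.969800
step 2 [2y] bond c/1=9/400: DF=(1925859/2000000 − 9/400·(0.969800))/(1+9/400) = 2301/2500 ≈ 0.920400
step 3 [3y] zero: DF = P = 1139/1250 ≈ 0.911200
step 4 [4y] bond c/1=27/400: DF=(570759/500000 − 27/400·(0.969800+0.920400+0.911200))/(1+27/400) = 4461/5000 ≈ 0.892200
step 5 [5y] swap r/1=1539/45397: DF=(1 − 1539/45397·(0.969800+0.920400+0.911200+0.892200))/(1+1539/45397) = 8461/10000 ≈ 0.846100
step 6 [6y] swap r/1=1963/53434: DF=(1 − 1963/53434·(0.969800+0.920400+0.911200+0.892200+0.846100))/(1+1963/53434) = 8037/10000 ≈ 0.803700
step 7 [7y] bond c/1=33/400: DF=(5212167/4000000 − 33/400·(0.969800+0.920400+0.911200+0.892200+0.846100+0.803700))/(1+33/400) = 1593/2000 ≈ 0.796500
step 8 [8y] swap r/1=2283/69116: DF=(1 − 2283/69116·(0.969800+0.920400+0.911200+0.892200+0.846100+0.803700+0.796500))/(1+2283/69116) = 7717/10000 ≈ 0.771700

1 1 4849/5000
2 2 2301/2500
3 3 1139/1250
4 4 4461/5000
5 5 8461/10000
6 6 8037/10000
7 7 1593/2000
8 8 7717/10000
s(7y) = (1/(1593/2000) − 1)/(7) = 407/11151 ≈ 3.6499%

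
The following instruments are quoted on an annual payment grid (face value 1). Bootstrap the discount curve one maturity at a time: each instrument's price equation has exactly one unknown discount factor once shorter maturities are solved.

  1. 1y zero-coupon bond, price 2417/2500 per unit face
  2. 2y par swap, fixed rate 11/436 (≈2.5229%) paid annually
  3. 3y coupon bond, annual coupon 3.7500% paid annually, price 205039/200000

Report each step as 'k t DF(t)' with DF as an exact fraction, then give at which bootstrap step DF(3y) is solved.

step 1 [1y] zero: DF = P = 2417/2500 ≈ 0.966800
step 2 [2y] swap r/1=11/436: DF=(1 − 11/436·(0.966800))/(1+11/436) = 2379/2500 ≈ 0.951600
step 3 [3y] bond c/1=3/80: DF=(205039/200000 − 3/80·(0.966800+0.951600))/(1+3/80) = 2297/2500 ≈ 0.918800

1 1 2417/2500
2 2 2379/2500
3 3 2297/2500
DF(3y) is solved at step 3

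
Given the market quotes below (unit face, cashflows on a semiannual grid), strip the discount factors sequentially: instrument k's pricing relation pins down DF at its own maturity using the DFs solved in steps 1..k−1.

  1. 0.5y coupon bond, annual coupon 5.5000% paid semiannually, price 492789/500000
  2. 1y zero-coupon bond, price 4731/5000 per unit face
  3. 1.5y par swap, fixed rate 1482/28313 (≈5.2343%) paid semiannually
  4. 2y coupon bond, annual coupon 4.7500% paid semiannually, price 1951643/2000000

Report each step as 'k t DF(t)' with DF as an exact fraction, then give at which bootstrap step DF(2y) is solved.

1 1/2 1199/1250
2 1 4731/5000
3 3/2 9259/10000
4 2 71/80
DF(2y) is solved at step 4

step 1 [0.5y] bond c/2=11/400: DF=(492789/500000 − 11/400·(0))/(1+11/400) = 1199/1250 ≈ 0.959200
step 2 [1y] zero: DF = P = 4731/5000 ≈ 0.946200
step 3 [1.5y] swap r/2=741/28313: DF=(1 − 741/28313·(0.959200+0.946200))/(1+741/28313) = 9259/10000 ≈ 0.925900
step 4 [2y] bond c/2=19/800: DF=(1951643/2000000 − 19/800·(0.959200+0.946200+0.925900))/(1+19/800) = 71/80 ≈ 0.887500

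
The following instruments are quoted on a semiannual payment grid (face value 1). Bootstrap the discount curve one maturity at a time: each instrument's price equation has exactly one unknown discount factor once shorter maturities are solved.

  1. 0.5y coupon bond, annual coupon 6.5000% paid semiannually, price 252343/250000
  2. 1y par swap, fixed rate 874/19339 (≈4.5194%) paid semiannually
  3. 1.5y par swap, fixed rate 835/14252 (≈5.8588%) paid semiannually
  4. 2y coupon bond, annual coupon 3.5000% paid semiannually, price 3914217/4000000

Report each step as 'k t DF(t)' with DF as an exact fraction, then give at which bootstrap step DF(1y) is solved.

step 1 [0.5y] bond c/2=13/400: DF=(252343/250000 − 13/400·(0))/(1+13/400) = 611/625 ≈ 0.977600
step 2 [1y] swap r/2=437/19339: DF=(1 − 437/19339·(0.977600))/(1+437/19339) = 9563/10000 ≈ 0.956300
step 3 [1.5y] swap r/2=835/28504: DF=(1 − 835/28504·(0.977600+0.956300))/(1+835/28504) = 1833/2000 ≈ 0.916500
step 4 [2y] bond c/2=7/400: DF=(3914217/4000000 − 7/400·(0.977600+0.956300+0.916500))/(1+7/400) = 9127/10000 ≈ 0.912700

1 1/2 611/625
2 1 9563/10000
3 3/2 1833/2000
4 2 9127/10000
DF(1y) is solved at step 2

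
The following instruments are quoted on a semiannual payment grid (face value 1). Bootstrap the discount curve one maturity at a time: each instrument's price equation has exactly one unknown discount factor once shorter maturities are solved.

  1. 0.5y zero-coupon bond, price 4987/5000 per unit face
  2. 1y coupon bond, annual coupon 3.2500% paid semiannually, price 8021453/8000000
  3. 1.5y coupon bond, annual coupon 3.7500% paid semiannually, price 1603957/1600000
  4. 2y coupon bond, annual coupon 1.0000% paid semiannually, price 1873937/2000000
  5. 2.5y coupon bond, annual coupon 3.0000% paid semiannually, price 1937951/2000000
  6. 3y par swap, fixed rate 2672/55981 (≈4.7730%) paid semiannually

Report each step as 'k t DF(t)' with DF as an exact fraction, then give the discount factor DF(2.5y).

1 1/2 4987/5000
2 1 9707/10000
3 3/2 4739/5000
4 2 4589/5000
5 5/2 449/500
6 3 1083/1250
DF(2.5y) = 449/500 ≈ 0.898000

step 1 [0.5y] zero: DF = P = 4987/5000 ≈ 0.997400
step 2 [1y] bond c/2=13/800: DF=(8021453/8000000 − 13/800·(0.997400))/(1+13/800) = 9707/10000 ≈ 0.970700
step 3 [1.5y] bond c/2=3/160: DF=(1603957/1600000 − 3/160·(0.997400+0.970700))/(1+3/160) = 4739/5000 ≈ 0.947800
step 4 [2y] bond c/2=1/200: DF=(1873937/2000000 − 1/200·(0.997400+0.970700+0.947800))/(1+1/200) = 4589/5000 ≈ 0.917800
step 5 [2.5y] bond c/2=3/200: DF=(1937951/2000000 − 3/200·(0.997400+0.970700+0.947800+0.917800))/(1+3/200) = 449/500 ≈ 0.898000
step 6 [3y] swap r/2=1336/55981: DF=(1 − 1336/55981·(0.997400+0.970700+0.947800+0.917800+0.898000))/(1+1336/55981) = 1083/1250 ≈ 0.866400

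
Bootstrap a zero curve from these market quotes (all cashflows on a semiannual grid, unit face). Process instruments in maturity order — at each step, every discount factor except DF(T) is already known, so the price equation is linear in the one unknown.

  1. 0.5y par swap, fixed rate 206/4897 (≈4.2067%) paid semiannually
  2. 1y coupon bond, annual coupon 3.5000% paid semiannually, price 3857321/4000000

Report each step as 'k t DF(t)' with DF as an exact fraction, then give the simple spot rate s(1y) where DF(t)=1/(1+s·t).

1 1/2 4897/5000
2 1 9309/10000
s(1y) = (1/(9309/10000) − 1)/(1) = 691/9309 ≈ 7.4229%

step 1 [0.5y] swap r/2=103/4897: DF=(1 − 103/4897·(0))/(1+103/4897) = 4897/5000 ≈ 0.979400
step 2 [1y] bond c/2=7/400: DF=(3857321/4000000 − 7/400·(0.979400))/(1+7/400) = 9309/10000 ≈ 0.930900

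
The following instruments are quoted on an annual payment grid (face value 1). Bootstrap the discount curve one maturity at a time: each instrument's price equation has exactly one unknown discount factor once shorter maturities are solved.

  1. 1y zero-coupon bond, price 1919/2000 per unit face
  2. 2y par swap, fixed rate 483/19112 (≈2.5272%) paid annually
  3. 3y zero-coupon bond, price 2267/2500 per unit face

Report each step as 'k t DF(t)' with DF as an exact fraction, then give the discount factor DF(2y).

step 1 [1y] zero: DF = P = 1919/2000 ≈ 0.959500
step 2 [2y] swap r/1=483/19112: DF=(1 − 483/19112·(0.959500))/(1+483/19112) = 9517/10000 ≈ 0.951700
step 3 [3y] zero: DF = P = 2267/2500 ≈ 0.906800

1 1 1919/2000
2 2 9517/10000
3 3 2267/2500
DF(2y) = 9517/10000 ≈ 0.951700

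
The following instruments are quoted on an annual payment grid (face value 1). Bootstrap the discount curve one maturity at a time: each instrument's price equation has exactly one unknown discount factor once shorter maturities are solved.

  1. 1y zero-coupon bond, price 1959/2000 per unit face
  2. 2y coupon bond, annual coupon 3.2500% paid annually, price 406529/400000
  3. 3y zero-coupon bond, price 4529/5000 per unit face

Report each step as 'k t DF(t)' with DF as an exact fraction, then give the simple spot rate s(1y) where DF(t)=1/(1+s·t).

step 1 [1y] zero: DF = P = 1959/2000 ≈ 0.979500
step 2 [2y] bond c/1=13/400: DF=(406529/400000 − 13/400·(0.979500))/(1+13/400) = 1907/2000 ≈ 0.953500
step 3 [3y] zero: DF = P = 4529/5000 ≈ 0.905800

1 1 1959/2000
2 2 1907/2000
3 3 4529/5000
s(1y) = (1/(1959/2000) − 1)/(1) = 41/1959 ≈ 2.0929%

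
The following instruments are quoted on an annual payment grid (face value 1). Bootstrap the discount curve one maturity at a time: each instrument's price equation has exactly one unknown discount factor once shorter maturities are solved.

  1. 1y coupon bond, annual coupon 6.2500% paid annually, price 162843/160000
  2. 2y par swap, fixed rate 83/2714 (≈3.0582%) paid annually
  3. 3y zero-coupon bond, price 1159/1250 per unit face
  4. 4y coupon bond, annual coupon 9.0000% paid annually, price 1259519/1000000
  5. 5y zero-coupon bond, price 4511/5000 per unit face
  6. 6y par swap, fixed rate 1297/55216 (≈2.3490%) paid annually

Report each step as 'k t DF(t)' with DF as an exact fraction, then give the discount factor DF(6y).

step 1 [1y] bond c/1=1/16: DF=(162843/160000 − 1/16·(0))/(1+1/16) = 9579/10000 ≈ 0.957900
step 2 [2y] swap r/1=83/2714: DF=(1 − 83/2714·(0.957900))/(1+83/2714) = 9419/10000 ≈ 0.941900
step 3 [3y] zero: DF = P = 1159/1250 ≈ 0.927200
step 4 [4y] bond c/1=9/100: DF=(1259519/1000000 − 9/100·(0.957900+0.941900+0.927200))/(1+9/100) = 9221/10000 ≈ 0.922100
step 5 [5y] zero: DF = P = 4511/5000 ≈ 0.902200
step 6 [6y] swap r/1=1297/55216: DF=(1 − 1297/55216·(0.957900+0.941900+0.927200+0.922100+0.902200))/(1+1297/55216) = 8703/10000 ≈ 0.870300

1 1 9579/10000
2 2 9419/10000
3 3 1159/1250
4 4 9221/10000
5 5 4511/5000
6 6 8703/10000
DF(6y) = 8703/10000 ≈ 0.870300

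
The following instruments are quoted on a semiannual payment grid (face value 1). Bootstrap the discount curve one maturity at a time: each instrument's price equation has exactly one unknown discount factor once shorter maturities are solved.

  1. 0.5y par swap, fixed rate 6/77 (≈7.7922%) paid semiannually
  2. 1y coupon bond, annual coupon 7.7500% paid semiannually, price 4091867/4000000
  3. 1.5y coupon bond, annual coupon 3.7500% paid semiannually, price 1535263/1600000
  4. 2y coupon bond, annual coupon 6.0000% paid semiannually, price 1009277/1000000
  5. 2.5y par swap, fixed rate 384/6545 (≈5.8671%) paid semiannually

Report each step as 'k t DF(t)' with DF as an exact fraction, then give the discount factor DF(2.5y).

1 1/2 77/80
2 1 9489/10000
3 3/2 9067/10000
4 2 4489/5000
5 5/2 541/625
DF(2.5y) = 541/625 ≈ 0.865600

step 1 [0.5y] swap r/2=3/77: DF=(1 − 3/77·(0))/(1+3/77) = 77/80 ≈ 0.962500
step 2 [1y] bond c/2=31/800: DF=(4091867/4000000 − 31/800·(0.962500))/(1+31/800) = 9489/10000 ≈ 0.948900
step 3 [1.5y] bond c/2=3/160: DF=(1535263/1600000 − 3/160·(0.962500+0.948900))/(1+3/160) = 9067/10000 ≈ 0.906700
step 4 [2y] bond c/2=3/100: DF=(1009277/1000000 − 3/100·(0.962500+0.948900+0.906700))/(1+3/100) = 4489/5000 ≈ 0.897800
step 5 [2.5y] swap r/2=192/6545: DF=(1 − 192/6545·(0.962500+0.948900+0.906700+0.897800))/(1+192/6545) = 541/625 ≈ 0.865600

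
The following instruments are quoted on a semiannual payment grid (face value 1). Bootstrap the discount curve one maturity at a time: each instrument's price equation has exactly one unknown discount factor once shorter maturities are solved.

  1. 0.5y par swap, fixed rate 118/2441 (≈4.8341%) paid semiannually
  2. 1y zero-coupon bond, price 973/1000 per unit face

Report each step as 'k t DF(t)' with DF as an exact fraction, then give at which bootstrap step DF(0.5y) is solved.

step 1 [0.5y] swap r/2=59/2441: DF=(1 − 59/2441·(0))/(1+59/2441) = 2441/2500 ≈ 0.976400
step 2 [1y] zero: DF = P = 973/1000 ≈ 0.973000

1 1/2 2441/2500
2 1 973/1000
DF(0.5y) is solved at step 1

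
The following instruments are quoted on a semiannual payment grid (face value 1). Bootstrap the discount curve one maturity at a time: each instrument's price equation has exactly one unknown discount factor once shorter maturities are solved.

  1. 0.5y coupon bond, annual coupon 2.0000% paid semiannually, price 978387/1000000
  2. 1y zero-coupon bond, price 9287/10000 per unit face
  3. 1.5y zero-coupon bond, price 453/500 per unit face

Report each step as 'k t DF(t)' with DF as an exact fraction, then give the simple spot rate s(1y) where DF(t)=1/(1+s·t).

step 1 [0.5y] bond c/2=1/100: DF=(978387/1000000 − 1/100·(0))/(1+1/100) = 9687/10000 ≈ 0.968700
step 2 [1y] zero: DF = P = 9287/10000 ≈ 0.928700
step 3 [1.5y] zero: DF = P = 453/500 ≈ 0.906000

1 1/2 9687/10000
2 1 9287/10000
3 3/2 453/500
s(1y) = (1/(9287/10000) − 1)/(1) = 713/9287 ≈ 7.6774%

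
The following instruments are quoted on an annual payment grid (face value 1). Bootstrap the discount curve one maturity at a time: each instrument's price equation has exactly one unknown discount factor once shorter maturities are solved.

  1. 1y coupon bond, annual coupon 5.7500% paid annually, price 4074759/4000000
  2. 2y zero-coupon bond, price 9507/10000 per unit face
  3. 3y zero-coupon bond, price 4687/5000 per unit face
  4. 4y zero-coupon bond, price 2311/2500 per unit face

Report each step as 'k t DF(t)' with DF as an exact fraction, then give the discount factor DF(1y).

step 1 [1y] bond c/1=23/400: DF=(4074759/4000000 − 23/400·(0))/(1+23/400) = 9633/10000 ≈ 0.963300
step 2 [2y] zero: DF = P = 9507/10000 ≈ 0.950700
step 3 [3y] zero: DF = P = 4687/5000 ≈ 0.937400
step 4 [4y] zero: DF = P = 2311/2500 ≈ 0.924400

1 1 9633/10000
2 2 9507/10000
3 3 4687/5000
4 4 2311/2500
DF(1y) = 9633/10000 ≈ 0.963300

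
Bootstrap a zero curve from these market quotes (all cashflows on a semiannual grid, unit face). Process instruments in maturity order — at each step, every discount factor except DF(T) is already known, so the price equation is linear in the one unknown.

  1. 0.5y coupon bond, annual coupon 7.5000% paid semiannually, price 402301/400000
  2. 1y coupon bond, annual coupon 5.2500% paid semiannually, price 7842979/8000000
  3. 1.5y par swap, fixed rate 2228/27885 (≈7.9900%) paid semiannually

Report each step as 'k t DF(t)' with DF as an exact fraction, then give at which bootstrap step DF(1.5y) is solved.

step 1 [0.5y] bond c/2=3/80: DF=(402301/400000 − 3/80·(0))/(1+3/80) = 4847/5000 ≈ 0.969400
step 2 [1y] bond c/2=21/800: DF=(7842979/8000000 − 21/800·(0.969400))/(1+21/800) = 1861/2000 ≈ 0.930500
step 3 [1.5y] swap r/2=1114/27885: DF=(1 − 1114/27885·(0.969400+0.930500))/(1+1114/27885) = 4443/5000 ≈ 0.888600

1 1/2 4847/5000
2 1 1861/2000
3 3/2 4443/5000
DF(1.5y) is solved at step 3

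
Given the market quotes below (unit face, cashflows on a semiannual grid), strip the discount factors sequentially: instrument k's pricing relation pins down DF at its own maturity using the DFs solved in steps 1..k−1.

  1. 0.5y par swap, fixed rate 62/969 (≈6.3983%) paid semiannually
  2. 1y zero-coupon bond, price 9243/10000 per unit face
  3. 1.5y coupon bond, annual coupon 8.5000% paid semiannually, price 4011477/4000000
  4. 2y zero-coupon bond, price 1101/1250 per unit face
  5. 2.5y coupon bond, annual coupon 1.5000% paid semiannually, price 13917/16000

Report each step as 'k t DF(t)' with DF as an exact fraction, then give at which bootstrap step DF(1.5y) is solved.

1 1/2 969/1000
2 1 9243/10000
3 3/2 553/625
4 2 1101/1250
5 5/2 8361/10000
DF(1.5y) is solved at step 3

step 1 [0.5y] swap r/2=31/969: DF=(1 − 31/969·(0))/(1+31/969) = 969/1000 ≈ 0.969000
step 2 [1y] zero: DF = P = 9243/10000 ≈ 0.924300
step 3 [1.5y] bond c/2=17/400: DF=(4011477/4000000 − 17/400·(0.969000+0.924300))/(1+17/400) = 553/625 ≈ 0.884800
step 4 [2y] zero: DF = P = 1101/1250 ≈ 0.880800
step 5 [2.5y] bond c/2=3/400: DF=(13917/16000 − 3/400·(0.969000+0.924300+0.884800+0.880800))/(1+3/400) = 8361/10000 ≈ 0.836100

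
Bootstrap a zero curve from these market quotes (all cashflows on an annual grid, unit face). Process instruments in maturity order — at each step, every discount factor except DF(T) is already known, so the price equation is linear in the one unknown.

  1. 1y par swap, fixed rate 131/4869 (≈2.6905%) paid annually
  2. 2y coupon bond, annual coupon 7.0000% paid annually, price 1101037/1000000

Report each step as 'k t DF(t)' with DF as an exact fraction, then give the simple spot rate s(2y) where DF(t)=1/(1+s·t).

step 1 [1y] swap r/1=131/4869: DF=(1 − 131/4869·(0))/(1+131/4869) = 4869/5000 ≈ 0.973800
step 2 [2y] bond c/1=7/100: DF=(1101037/1000000 − 7/100·(0.973800))/(1+7/100) = 9653/10000 ≈ 0.965300

1 1 4869/5000
2 2 9653/10000
s(2y) = (1/(9653/10000) − 1)/(2) = 347/19306 ≈ 1.7974%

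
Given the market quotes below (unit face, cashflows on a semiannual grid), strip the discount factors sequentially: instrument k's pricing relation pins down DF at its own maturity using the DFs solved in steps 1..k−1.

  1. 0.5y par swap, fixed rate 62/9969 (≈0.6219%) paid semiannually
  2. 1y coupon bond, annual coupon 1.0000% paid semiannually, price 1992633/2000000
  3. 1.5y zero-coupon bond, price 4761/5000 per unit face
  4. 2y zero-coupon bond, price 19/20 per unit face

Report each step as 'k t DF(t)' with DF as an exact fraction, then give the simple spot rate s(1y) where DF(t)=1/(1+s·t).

step 1 [0.5y] swap r/2=31/9969: DF=(1 − 31/9969·(0))/(1+31/9969) = 9969/10000 ≈ 0.996900
step 2 [1y] bond c/2=1/200: DF=(1992633/2000000 − 1/200·(0.996900))/(1+1/200) = 1233/1250 ≈ 0.986400
step 3 [1.5y] zero: DF = P = 4761/5000 ≈ 0.952200
step 4 [2y] zero: DF = P = 19/20 ≈ 0.950000

1 1/2 9969/10000
2 1 1233/1250
3 3/2 4761/5000
4 2 19/20
s(1y) = (1/(1233/1250) − 1)/(1) = 17/1233 ≈ 1.3788%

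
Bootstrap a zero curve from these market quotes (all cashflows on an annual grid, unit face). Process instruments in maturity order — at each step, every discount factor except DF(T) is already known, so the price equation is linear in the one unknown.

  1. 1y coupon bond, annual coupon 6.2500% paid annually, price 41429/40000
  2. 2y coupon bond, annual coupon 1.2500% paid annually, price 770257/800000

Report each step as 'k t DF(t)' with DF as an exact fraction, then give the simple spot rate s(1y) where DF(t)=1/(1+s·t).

1 1 2437/2500
2 2 9389/10000
s(1y) = (1/(2437/2500) − 1)/(1) = 63/2437 ≈ 2.5851%

step 1 [1y] bond c/1=1/16: DF=(41429/40000 − 1/16·(0))/(1+1/16) = 2437/2500 ≈ 0.974800
step 2 [2y] bond c/1=1/80: DF=(770257/800000 − 1/80·(0.974800))/(1+1/80) = 9389/10000 ≈ 0.938900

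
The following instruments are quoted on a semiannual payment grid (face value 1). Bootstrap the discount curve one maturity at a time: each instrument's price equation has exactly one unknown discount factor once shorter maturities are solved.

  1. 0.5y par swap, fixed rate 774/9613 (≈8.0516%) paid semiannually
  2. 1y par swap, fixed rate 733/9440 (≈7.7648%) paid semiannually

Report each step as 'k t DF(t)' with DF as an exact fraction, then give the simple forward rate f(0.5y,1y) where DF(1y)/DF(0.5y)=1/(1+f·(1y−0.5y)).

1 1/2 9613/10000
2 1 9267/10000
f(0.5y,1y) = ((9613/10000)/(9267/10000) − 1)/(1/2) = 692/9267 ≈ 7.4674%

step 1 [0.5y] swap r/2=387/9613: DF=(1 − 387/9613·(0))/(1+387/9613) = 9613/10000 ≈ 0.961300
step 2 [1y] swap r/2=733/18880: DF=(1 − 733/18880·(0.961300))/(1+733/18880) = 9267/10000 ≈ 0.926700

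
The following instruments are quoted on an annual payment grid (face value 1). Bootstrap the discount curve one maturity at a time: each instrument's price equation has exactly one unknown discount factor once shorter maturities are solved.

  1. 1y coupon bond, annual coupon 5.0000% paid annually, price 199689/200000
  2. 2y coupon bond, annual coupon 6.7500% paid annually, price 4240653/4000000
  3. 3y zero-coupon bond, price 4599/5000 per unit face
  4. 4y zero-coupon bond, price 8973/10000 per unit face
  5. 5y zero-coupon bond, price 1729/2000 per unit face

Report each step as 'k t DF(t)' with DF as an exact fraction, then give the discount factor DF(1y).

1 1 9509/10000
2 2 933/1000
3 3 4599/5000
4 4 8973/10000
5 5 1729/2000
DF(1y) = 9509/10000 ≈ 0.950900

step 1 [1y] bond c/1=1/20: DF=(199689/200000 − 1/20·(0))/(1+1/20) = 9509/10000 ≈ 0.950900
step 2 [2y] bond c/1=27/400: DF=(4240653/4000000 − 27/400·(0.950900))/(1+27/400) = 933/1000 ≈ 0.933000
step 3 [3y] zero: DF = P = 4599/5000 ≈ 0.919800
step 4 [4y] zero: DF = P = 8973/10000 ≈ 0.897300
step 5 [5y] zero: DF = P = 1729/2000 ≈ 0.864500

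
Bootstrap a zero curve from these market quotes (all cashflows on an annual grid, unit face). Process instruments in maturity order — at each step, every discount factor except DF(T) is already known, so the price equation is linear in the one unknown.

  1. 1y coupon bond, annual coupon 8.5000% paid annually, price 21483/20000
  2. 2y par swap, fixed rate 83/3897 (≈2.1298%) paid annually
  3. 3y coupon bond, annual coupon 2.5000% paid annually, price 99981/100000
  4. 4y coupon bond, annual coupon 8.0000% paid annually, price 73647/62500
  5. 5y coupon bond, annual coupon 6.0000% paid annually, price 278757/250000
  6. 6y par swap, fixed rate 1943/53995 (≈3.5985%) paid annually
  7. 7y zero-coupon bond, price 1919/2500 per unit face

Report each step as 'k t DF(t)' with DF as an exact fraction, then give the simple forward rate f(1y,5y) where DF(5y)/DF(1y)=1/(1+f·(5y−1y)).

1 1 99/100
2 2 1917/2000
3 3 9279/10000
4 4 439/500
5 5 4197/5000
6 6 8057/10000
7 7 1919/2500
f(1y,5y) = ((99/100)/(4197/5000) − 1)/(4) = 251/5596 ≈ 4.4853%

step 1 [1y] bond c/1=17/200: DF=(21483/20000 − 17/200·(0))/(1+17/200) = 99/100 ≈ 0.990000
step 2 [2y] swap r/1=83/3897: DF=(1 − 83/3897·(0.990000))/(1+83/3897) = 1917/2000 ≈ 0.958500
step 3 [3y] bond c/1=1/40: DF=(99981/100000 − 1/40·(0.990000+0.958500))/(1+1/40) = 9279/10000 ≈ 0.927900
step 4 [4y] bond c/1=2/25: DF=(73647/62500 − 2/25·(0.990000+0.958500+0.927900))/(1+2/25) = 439/500 ≈ 0.878000
step 5 [5y] bond c/1=3/50: DF=(278757/250000 − 3/50·(0.990000+0.958500+0.927900+0.878000))/(1+3/50) = 4197/5000 ≈ 0.839400
step 6 [6y] swap r/1=1943/53995: DF=(1 − 1943/53995·(0.990000+0.958500+0.927900+0.878000+0.839400))/(1+1943/53995) = 8057/10000 ≈ 0.805700
step 7 [7y] zero: DF = P = 1919/2500 ≈ 0.767600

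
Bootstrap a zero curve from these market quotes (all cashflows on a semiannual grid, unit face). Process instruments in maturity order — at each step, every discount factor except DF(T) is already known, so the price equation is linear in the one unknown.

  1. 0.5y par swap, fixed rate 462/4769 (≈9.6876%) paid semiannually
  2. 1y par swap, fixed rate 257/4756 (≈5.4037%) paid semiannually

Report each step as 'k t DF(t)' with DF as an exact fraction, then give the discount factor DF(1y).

1 1/2 4769/5000
2 1 4743/5000
DF(1y) = 4743/5000 ≈ 0.948600

step 1 [0.5y] swap r/2=231/4769: DF=(1 − 231/4769·(0))/(1+231/4769) = 4769/5000 ≈ 0.953800
step 2 [1y] swap r/2=257/9512: DF=(1 − 257/9512·(0.953800))/(1+257/9512) = 4743/5000 ≈ 0.948600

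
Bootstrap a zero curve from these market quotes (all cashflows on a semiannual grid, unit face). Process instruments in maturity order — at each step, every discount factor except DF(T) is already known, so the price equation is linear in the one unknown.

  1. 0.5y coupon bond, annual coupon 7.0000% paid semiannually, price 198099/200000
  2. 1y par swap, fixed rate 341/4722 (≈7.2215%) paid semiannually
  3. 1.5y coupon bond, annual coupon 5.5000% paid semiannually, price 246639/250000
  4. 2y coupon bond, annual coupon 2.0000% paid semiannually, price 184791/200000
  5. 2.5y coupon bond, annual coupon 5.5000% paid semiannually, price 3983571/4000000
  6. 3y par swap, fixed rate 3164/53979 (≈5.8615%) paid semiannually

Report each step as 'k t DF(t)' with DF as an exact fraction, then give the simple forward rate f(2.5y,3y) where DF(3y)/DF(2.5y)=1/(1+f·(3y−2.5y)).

step 1 [0.5y] bond c/2=7/200: DF=(198099/200000 − 7/200·(0))/(1+7/200) = 957/1000 ≈ 0.957000
step 2 [1y] swap r/2=341/9444: DF=(1 − 341/9444·(0.957000))/(1+341/9444) = 4659/5000 ≈ 0.931800
step 3 [1.5y] bond c/2=11/400: DF=(246639/250000 − 11/400·(0.957000+0.931800))/(1+11/400) = 1137/1250 ≈ 0.909600
step 4 [2y] bond c/2=1/100: DF=(184791/200000 − 1/100·(0.957000+0.931800+0.909600))/(1+1/100) = 8871/10000 ≈ 0.887100
step 5 [2.5y] bond c/2=11/400: DF=(3983571/4000000 − 11/400·(0.957000+0.931800+0.909600+0.887100))/(1+11/400) = 4353/5000 ≈ 0.870600
step 6 [3y] swap r/2=1582/53979: DF=(1 − 1582/53979·(0.957000+0.931800+0.909600+0.887100+0.870600))/(1+1582/53979) = 4209/5000 ≈ 0.841800

1 1/2 957/1000
2 1 4659/5000
3 3/2 1137/1250
4 2 8871/10000
5 5/2 4353/5000
6 3 4209/5000
f(2.5y,3y) = ((4353/5000)/(4209/5000) − 1)/(1/2) = 96/1403 ≈ 6.8425%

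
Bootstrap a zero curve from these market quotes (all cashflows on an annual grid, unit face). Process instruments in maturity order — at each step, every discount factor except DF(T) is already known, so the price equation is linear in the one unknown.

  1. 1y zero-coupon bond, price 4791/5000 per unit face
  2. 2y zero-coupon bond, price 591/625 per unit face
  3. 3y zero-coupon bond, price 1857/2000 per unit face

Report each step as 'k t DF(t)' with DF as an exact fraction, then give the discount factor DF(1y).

step 1 [1y] zero: DF = P = 4791/5000 ≈ 0.958200
step 2 [2y] zero: DF = P = 591/625 ≈ 0.945600
step 3 [3y] zero: DF = P = 1857/2000 ≈ 0.928500

1 1 4791/5000
2 2 591/625
3 3 1857/2000
DF(1y) = 4791/5000 ≈ 0.958200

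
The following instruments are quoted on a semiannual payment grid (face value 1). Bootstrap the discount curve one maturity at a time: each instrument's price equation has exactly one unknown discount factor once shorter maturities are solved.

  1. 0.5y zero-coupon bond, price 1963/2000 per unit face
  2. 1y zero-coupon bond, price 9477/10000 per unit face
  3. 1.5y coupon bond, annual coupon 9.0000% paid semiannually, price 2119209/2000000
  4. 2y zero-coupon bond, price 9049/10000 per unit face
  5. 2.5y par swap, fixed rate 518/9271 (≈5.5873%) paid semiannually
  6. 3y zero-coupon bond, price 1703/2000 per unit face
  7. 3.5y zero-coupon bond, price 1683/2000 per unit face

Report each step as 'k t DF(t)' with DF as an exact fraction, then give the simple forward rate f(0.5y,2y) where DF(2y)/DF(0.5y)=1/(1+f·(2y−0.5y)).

step 1 [0.5y] zero: DF = P = 1963/2000 ≈ 0.981500
step 2 [1y] zero: DF = P = 9477/10000 ≈ 0.947700
step 3 [1.5y] bond c/2=9/200: DF=(2119209/2000000 − 9/200·(0.981500+0.947700))/(1+9/200) = 9309/10000 ≈ 0.930900
step 4 [2y] zero: DF = P = 9049/10000 ≈ 0.904900
step 5 [2.5y] swap r/2=259/9271: DF=(1 − 259/9271·(0.981500+0.947700+0.930900+0.904900))/(1+259/9271) = 1741/2000 ≈ 0.870500
step 6 [3y] zero: DF = P = 1703/2000 ≈ 0.851500
step 7 [3.5y] zero: DF = P = 1683/2000 ≈ 0.841500

1 1/2 1963/2000
2 1 9477/10000
3 3/2 9309/10000
4 2 9049/10000
5 5/2 1741/2000
6 3 1703/2000
7 7/2 1683/2000
f(0.5y,2y) = ((1963/2000)/(9049/10000) − 1)/(3/2) = 1532/27147 ≈ 5.6433%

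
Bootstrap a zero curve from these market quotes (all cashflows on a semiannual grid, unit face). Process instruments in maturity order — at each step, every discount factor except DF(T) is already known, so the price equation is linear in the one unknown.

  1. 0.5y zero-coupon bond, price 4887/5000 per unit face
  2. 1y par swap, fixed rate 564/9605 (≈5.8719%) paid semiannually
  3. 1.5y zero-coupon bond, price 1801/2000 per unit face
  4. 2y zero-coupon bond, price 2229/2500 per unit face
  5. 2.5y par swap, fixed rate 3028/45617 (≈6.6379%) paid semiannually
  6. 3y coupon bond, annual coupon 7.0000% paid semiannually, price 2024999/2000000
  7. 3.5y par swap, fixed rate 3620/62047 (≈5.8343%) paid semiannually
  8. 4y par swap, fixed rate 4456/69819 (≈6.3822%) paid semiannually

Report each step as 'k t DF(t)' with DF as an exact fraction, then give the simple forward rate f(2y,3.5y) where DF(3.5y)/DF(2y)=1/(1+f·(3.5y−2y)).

step 1 [0.5y] zero: DF = P = 4887/5000 ≈ 0.977400
step 2 [1y] swap r/2=282/9605: DF=(1 − 282/9605·(0.977400))/(1+282/9605) = 2359/2500 ≈ 0.943600
step 3 [1.5y] zero: DF = P = 1801/2000 ≈ 0.900500
step 4 [2y] zero: DF = P = 2229/2500 ≈ 0.891600
step 5 [2.5y] swap r/2=1514/45617: DF=(1 − 1514/45617·(0.977400+0.943600+0.900500+0.891600))/(1+1514/45617) = 4243/5000 ≈ 0.848600
step 6 [3y] bond c/2=7/200: DF=(2024999/2000000 − 7/200·(0.977400+0.943600+0.900500+0.891600+0.848600))/(1+7/200) = 103/125 ≈ 0.824000
step 7 [3.5y] swap r/2=1810/62047: DF=(1 − 1810/62047·(0.977400+0.943600+0.900500+0.891600+0.848600+0.824000))/(1+1810/62047) = 819/1000 ≈ 0.819000
step 8 [4y] swap r/2=2228/69819: DF=(1 − 2228/69819·(0.977400+0.943600+0.900500+0.891600+0.848600+0.824000+0.819000))/(1+2228/69819) = 1943/2500 ≈ 0.777200

1 1/2 4887/5000
2 1 2359/2500
3 3/2 1801/2000
4 2 2229/2500
5 5/2 4243/5000
6 3 103/125
7 7/2 819/1000
8 4 1943/2500
f(2y,3.5y) = ((2229/2500)/(819/1000) − 1)/(3/2) = 242/4095 ≈ 5.9096%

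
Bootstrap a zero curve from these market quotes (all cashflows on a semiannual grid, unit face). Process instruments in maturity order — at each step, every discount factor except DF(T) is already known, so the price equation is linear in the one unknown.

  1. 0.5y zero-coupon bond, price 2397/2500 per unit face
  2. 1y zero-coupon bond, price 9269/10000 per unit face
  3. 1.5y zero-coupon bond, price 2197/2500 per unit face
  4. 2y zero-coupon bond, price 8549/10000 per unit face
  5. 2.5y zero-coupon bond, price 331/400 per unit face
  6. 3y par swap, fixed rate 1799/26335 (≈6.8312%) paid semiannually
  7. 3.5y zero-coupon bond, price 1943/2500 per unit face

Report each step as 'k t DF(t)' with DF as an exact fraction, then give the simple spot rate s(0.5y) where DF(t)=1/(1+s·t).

1 1/2 2397/2500
2 1 9269/10000
3 3/2 2197/2500
4 2 8549/10000
5 5/2 331/400
6 3 8201/10000
7 7/2 1943/2500
s(0.5y) = (1/(2397/2500) − 1)/(1/2) = 206/2397 ≈ 8.5941%

step 1 [0.5y] zero: DF = P = 2397/2500 ≈ 0.958800
step 2 [1y] zero: DF = P = 9269/10000 ≈ 0.926900
step 3 [1.5y] zero: DF = P = 2197/2500 ≈ 0.878800
step 4 [2y] zero: DF = P = 8549/10000 ≈ 0.854900
step 5 [2.5y] zero: DF = P = 331/400 ≈ 0.827500
step 6 [3y] swap r/2=1799/52670: DF=(1 − 1799/52670·(0.958800+0.926900+0.878800+0.854900+0.827500))/(1+1799/52670) = 8201/10000 ≈ 0.820100
step 7 [3.5y] zero: DF = P = 1943/2500 ≈ 0.777200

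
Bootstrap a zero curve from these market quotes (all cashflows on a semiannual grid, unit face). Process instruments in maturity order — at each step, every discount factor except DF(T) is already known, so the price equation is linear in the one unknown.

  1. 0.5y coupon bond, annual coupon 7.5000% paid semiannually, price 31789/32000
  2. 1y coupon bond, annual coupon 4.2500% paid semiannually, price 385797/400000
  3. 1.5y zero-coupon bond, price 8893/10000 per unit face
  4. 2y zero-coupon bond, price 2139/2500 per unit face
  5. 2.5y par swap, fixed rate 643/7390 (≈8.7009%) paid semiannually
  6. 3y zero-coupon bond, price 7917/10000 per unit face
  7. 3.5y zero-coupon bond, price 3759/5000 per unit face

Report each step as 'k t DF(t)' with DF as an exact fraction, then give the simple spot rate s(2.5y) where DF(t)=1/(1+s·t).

1 1/2 383/400
2 1 1849/2000
3 3/2 8893/10000
4 2 2139/2500
5 5/2 8071/10000
6 3 7917/10000
7 7/2 3759/5000
s(2.5y) = (1/(8071/10000) − 1)/(5/2) = 3858/40355 ≈ 9.5602%

step 1 [0.5y] bond c/2=3/80: DF=(31789/32000 − 3/80·(0))/(1+3/80) = 383/400 ≈ 0.957500
step 2 [1y] bond c/2=17/800: DF=(385797/400000 − 17/800·(0.957500))/(1+17/800) = 1849/2000 ≈ 0.924500
step 3 [1.5y] zero: DF = P = 8893/10000 ≈ 0.889300
step 4 [2y] zero: DF = P = 2139/2500 ≈ 0.855600
step 5 [2.5y] swap r/2=643/14780: DF=(1 − 643/14780·(0.957500+0.924500+0.889300+0.855600))/(1+643/14780) = 8071/10000 ≈ 0.807100
step 6 [3y] zero: DF = P = 7917/10000 ≈ 0.791700
step 7 [3.5y] zero: DF = P = 3759/5000 ≈ 0.751800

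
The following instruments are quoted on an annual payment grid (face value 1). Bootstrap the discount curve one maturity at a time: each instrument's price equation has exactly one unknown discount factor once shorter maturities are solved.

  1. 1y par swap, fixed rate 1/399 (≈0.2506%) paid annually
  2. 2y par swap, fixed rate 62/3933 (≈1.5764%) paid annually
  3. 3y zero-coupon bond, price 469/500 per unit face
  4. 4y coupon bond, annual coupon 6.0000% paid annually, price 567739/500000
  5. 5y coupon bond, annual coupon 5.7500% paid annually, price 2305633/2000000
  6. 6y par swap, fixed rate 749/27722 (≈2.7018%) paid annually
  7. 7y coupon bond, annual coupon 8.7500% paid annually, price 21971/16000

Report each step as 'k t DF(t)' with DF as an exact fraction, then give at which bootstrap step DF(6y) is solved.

1 1 399/400
2 2 969/1000
3 3 469/500
4 4 2267/2500
5 5 8829/10000
6 6 4251/5000
7 7 4083/5000
DF(6y) is solved at step 6

step 1 [1y] swap r/1=1/399: DF=(1 − 1/399·(0))/(1+1/399) = 399/400 ≈ 0.997500
step 2 [2y] swap r/1=62/3933: DF=(1 − 62/3933·(0.997500))/(1+62/3933) = 969/1000 ≈ 0.969000
step 3 [3y] zero: DF = P = 469/500 ≈ 0.938000
step 4 [4y] bond c/1=3/50: DF=(567739/500000 − 3/50·(0.997500+0.969000+0.938000))/(1+3/50) = 2267/2500 ≈ 0.906800
step 5 [5y] bond c/1=23/400: DF=(2305633/2000000 − 23/400·(0.997500+0.969000+0.938000+0.906800))/(1+23/400) = 8829/10000 ≈ 0.882900
step 6 [6y] swap r/1=749/27722: DF=(1 − 749/27722·(0.997500+0.969000+0.938000+0.906800+0.882900))/(1+749/27722) = 4251/5000 ≈ 0.850200
step 7 [7y] bond c/1=7/80: DF=(21971/16000 − 7/80·(0.997500+0.969000+0.938000+0.906800+0.882900+0.850200))/(1+7/80) = 4083/5000 ≈ 0.816600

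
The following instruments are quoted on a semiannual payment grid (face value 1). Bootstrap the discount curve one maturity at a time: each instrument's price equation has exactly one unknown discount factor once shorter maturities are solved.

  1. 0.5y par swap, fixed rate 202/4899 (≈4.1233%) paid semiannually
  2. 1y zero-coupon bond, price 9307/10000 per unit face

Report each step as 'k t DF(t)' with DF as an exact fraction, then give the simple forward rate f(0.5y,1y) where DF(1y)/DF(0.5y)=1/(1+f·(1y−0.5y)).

1 1/2 4899/5000
2 1 9307/10000
f(0.5y,1y) = ((4899/5000)/(9307/10000) − 1)/(1/2) = 982/9307 ≈ 10.5512%

step 1 [0.5y] swap r/2=101/4899: DF=(1 − 101/4899·(0))/(1+101/4899) = 4899/5000 ≈ 0.979800
step 2 [1y] zero: DF = P = 9307/10000 ≈ 0.930700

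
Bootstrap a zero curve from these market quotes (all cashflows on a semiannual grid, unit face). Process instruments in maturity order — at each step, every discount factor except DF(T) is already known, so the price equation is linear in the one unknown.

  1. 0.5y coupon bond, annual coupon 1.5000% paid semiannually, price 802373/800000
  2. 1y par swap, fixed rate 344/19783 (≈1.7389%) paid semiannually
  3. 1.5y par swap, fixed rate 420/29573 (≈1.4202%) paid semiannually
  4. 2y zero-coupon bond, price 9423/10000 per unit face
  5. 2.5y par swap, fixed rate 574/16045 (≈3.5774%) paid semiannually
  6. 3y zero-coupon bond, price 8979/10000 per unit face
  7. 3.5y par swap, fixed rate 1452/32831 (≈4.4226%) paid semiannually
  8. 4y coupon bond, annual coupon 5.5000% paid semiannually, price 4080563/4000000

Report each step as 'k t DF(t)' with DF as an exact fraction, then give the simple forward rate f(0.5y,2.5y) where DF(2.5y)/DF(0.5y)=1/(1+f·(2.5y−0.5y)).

step 1 [0.5y] bond c/2=3/400: DF=(802373/800000 − 3/400·(0))/(1+3/400) = 1991/2000 ≈ 0.995500
step 2 [1y] swap r/2=172/19783: DF=(1 − 172/19783·(0.995500))/(1+172/19783) = 2457/2500 ≈ 0.982800
step 3 [1.5y] swap r/2=210/29573: DF=(1 − 210/29573·(0.995500+0.982800))/(1+210/29573) = 979/1000 ≈ 0.979000
step 4 [2y] zero: DF = P = 9423/10000 ≈ 0.942300
step 5 [2.5y] swap r/2=287/16045: DF=(1 − 287/16045·(0.995500+0.982800+0.979000+0.942300))/(1+287/16045) = 9139/10000 ≈ 0.913900
step 6 [3y] zero: DF = P = 8979/10000 ≈ 0.897900
step 7 [3.5y] swap r/2=726/32831: DF=(1 − 726/32831·(0.995500+0.982800+0.979000+0.942300+0.913900+0.897900))/(1+726/32831) = 2137/2500 ≈ 0.854800
step 8 [4y] bond c/2=11/400: DF=(4080563/4000000 − 11/400·(0.995500+0.982800+0.979000+0.942300+0.913900+0.897900+0.854800))/(1+11/400) = 8171/10000 ≈ 0.817100

1 1/2 1991/2000
2 1 2457/2500
3 3/2 979/1000
4 2 9423/10000
5 5/2 9139/10000
6 3 8979/10000
7 7/2 2137/2500
8 4 8171/10000
f(0.5y,2.5y) = ((1991/2000)/(9139/10000) − 1)/(2) = 408/9139 ≈ 4.4644%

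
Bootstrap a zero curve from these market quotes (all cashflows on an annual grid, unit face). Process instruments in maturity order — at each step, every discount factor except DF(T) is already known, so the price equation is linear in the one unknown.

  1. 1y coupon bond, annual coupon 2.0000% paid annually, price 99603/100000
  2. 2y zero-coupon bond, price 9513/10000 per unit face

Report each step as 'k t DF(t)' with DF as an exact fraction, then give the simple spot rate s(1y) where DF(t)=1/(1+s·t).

1 1 1953/2000
2 2 9513/10000
s(1y) = (1/(1953/2000) − 1)/(1) = 47/1953 ≈ 2.4066%

step 1 [1y] bond c/1=1/50: DF=(99603/100000 − 1/50·(0))/(1+1/50) = 1953/2000 ≈ 0.976500
step 2 [2y] zero: DF = P = 9513/10000 ≈ 0.951300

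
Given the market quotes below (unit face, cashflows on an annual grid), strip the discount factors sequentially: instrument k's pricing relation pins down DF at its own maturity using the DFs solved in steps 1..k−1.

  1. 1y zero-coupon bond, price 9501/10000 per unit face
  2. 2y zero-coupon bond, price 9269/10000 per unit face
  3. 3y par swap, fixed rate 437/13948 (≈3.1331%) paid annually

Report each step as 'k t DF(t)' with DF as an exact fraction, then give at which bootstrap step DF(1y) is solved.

1 1 9501/10000
2 2 9269/10000
3 3 4563/5000
DF(1y) is solved at step 1

step 1 [1y] zero: DF = P = 9501/10000 ≈ 0.950100
step 2 [2y] zero: DF = P = 9269/10000 ≈ 0.926900
step 3 [3y] swap r/1=437/13948: DF=(1 − 437/13948·(0.950100+0.926900))/(1+437/13948) = 4563/5000 ≈ 0.912600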